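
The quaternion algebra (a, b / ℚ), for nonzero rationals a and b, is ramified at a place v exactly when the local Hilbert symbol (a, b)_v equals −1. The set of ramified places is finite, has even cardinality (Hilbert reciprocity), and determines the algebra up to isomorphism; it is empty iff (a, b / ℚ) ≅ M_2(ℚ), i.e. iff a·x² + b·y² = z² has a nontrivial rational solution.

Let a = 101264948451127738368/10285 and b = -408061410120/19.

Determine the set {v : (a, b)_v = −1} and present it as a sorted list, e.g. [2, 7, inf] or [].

[2, 13, 19, 23, 37, 41]

(a, b) ≡ (198645, -4395219270) mod (ℚ^×)²; places V = {2, 3, 5, 7, 11, 13, 17, 19, 23, 37, 41, ∞}.
(a,b)_11: α=-2, u≡10; β=0, v≡4 (mod 11); (10|11)=-1, (4|11)=+1; sign (−1)^0·-1^0·+1^-2 = +1.
(a,b)_41: α=1, u≡13; β=1, v≡39 (mod 41); (13|41)=-1, (39|41)=+1; sign (−1)^0·-1^1·+1^1 = -1.
(a,b)_7: α=4, u≡6; β=2, v≡5 (mod 7); (6|7)=-1, (5|7)=-1; sign (−1)^0·-1^2·-1^4 = +1.
(a,b)_13: α=2, u≡2; β=1, v≡11 (mod 13); (2|13)=-1, (11|13)=-1; sign (−1)^0·-1^1·-1^2 = -1.
(a,b)_19: α=1, u≡1; β=-1, v≡17 (mod 19); (1|19)=+1, (17|19)=+1; sign (−1)^1·+1^-1·+1^1 = -1.
(a,b)_5: α=-1, u≡4; β=1, v≡4 (mod 5); (4|5)=+1, (4|5)=+1; sign (−1)^0·+1^1·+1^-1 = +1.
(a,b)_37: α=2, u≡8; β=1, v≡27 (mod 37); (8|37)=-1, (27|37)=+1; sign (−1)^0·-1^1·+1^2 = -1.
(a,b)_3: α=3, u≡2; β=3, v≡1 (mod 3); (2|3)=-1, (1|3)=+1; sign (−1)^1·-1^3·+1^3 = +1.
(a,b)_∞: sgn(198645)=+, sgn(-4395219270)=−, so +1.
(a,b)_17: α=-1, u≡3; β=1, v≡3 (mod 17); (3|17)=-1, (3|17)=-1; sign (−1)^0·-1^1·-1^-1 = +1.
(a,b)_2: α=14, β=3; u≡5, v≡5 (mod 8); ε(u)ε(v)=0·0, αω(v)=14·1, βω(u)=3·1; sum ≡ 1  ⇒  -1.
(a,b)_23: α=2, u≡10; β=1, v≡22 (mod 23); (10|23)=-1, (22|23)=-1; sign (−1)^0·-1^1·-1^2 = -1.
|Ram(198645, -4395219270)| = 6, even; anisotropic at {2, 13, 19, 23, 37, 41}.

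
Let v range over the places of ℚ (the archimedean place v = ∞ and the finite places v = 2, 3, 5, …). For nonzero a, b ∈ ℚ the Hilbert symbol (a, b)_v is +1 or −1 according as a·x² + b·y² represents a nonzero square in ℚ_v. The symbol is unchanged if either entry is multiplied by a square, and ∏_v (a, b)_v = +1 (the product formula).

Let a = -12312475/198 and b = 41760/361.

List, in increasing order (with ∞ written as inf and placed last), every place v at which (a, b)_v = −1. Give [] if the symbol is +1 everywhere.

[5, 29]

(a, b) ≡ (-418, 290) mod (ℚ^×)²; places V = {2, 3, 5, 7, 11, 19, 23, 29, ∞}.
(a,b)_3: α=-2, u≡2; β=2, v≡2 (mod 3); (2|3)=-1, (2|3)=-1; sign (−1)^0·-1^2·-1^-2 = +1.
(a,b)_23: α=2, u≡5; β=0, v≡11 (mod 23); (5|23)=-1, (11|23)=-1; sign (−1)^0·-1^0·-1^2 = +1.
(a,b)_11: α=-1, u≡8; β=0, v≡9 (mod 11); (8|11)=-1, (9|11)=+1; sign (−1)^0·-1^0·+1^-1 = +1.
(a,b)_5: α=2, u≡2; β=1, v≡2 (mod 5); (2|5)=-1, (2|5)=-1; sign (−1)^0·-1^1·-1^2 = -1.
(a,b)_19: α=1, u≡1; β=-2, v≡17 (mod 19); (1|19)=+1, (17|19)=+1; sign (−1)^0·+1^-2·+1^1 = +1.
(a,b)_7: α=2, u≡2; β=0, v≡3 (mod 7); (2|7)=+1, (3|7)=-1; sign (−1)^0·+1^0·-1^2 = +1.
(a,b)_2: α=-1, β=5; u≡7, v≡1 (mod 8); ε(u)ε(v)=1·0, αω(v)=-1·0, βω(u)=5·0; sum ≡ 0  ⇒  +1.
(a,b)_∞: sgn(-418)=−, sgn(290)=+, so +1.
(a,b)_29: α=0, u≡18; β=1, v≡26 (mod 29); (18|29)=-1, (26|29)=-1; sign (−1)^0·-1^1·-1^0 = -1.
|Ram(-418, 290)| = 2, even; anisotropic at {5, 29}.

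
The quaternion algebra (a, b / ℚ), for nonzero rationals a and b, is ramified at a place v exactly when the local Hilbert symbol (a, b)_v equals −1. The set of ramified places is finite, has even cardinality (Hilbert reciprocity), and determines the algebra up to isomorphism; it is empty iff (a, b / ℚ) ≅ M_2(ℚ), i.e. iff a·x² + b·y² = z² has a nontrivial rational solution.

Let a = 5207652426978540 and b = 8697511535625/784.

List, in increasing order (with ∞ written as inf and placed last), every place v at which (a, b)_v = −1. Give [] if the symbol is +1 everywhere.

Mod squares: a ≡ 19635, b ≡ 17. Check v ∈ {∞, 2, 3, 5, 7, 11, 17}.
v=∞: 19635 > 0 and 17 > 0  ⇒  (a,b)_∞ = +1.
v=5: a=5^1·(≡3), b=5^4·(≡3) mod 5; (3|5)=-1, (3|5)=-1; (−1)^{1·4·2}·(-1)^4·(-1)^1 = -1.
v=2: v_2(a)=2, v_2(b)=-4; units ≡ 3, 1 (mod 8); ε·ε+αω+βω = 1·0+2·0+-4·1 ≡ 0  ⇒  (a,b)_2 = +1.
v=3: a=3^9·(≡2), b=3^4·(≡2) mod 3; (2|3)=-1, (2|3)=-1; (−1)^{9·4·1}·(-1)^4·(-1)^9 = -1.
v=7: a=7^1·(≡5), b=7^-2·(≡5) mod 7; (5|7)=-1, (5|7)=-1; (−1)^{1·-2·3}·(-1)^-2·(-1)^1 = -1.
v=11: a=11^3·(≡1), b=11^2·(≡10) mod 11; (1|11)=+1, (10|11)=-1; (−1)^{3·2·5}·(+1)^2·(-1)^3 = -1.
v=17: a=17^5·(≡8), b=17^5·(≡16) mod 17; (8|17)=+1, (16|17)=+1; (−1)^{5·5·8}·(+1)^5·(+1)^5 = +1.
|Ram(19635, 17)| = 4, even; anisotropic at {3, 5, 7, 11}.

[3, 5, 7, 11]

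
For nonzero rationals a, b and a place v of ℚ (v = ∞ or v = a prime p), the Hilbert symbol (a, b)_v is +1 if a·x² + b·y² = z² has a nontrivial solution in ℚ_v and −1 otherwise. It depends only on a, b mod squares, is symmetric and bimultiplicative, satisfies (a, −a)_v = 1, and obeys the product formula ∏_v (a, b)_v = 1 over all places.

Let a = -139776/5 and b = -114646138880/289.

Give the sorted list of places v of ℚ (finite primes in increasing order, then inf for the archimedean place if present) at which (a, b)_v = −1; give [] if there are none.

Mod squares: a ≡ -2730, b ≡ -5. Check v ∈ {∞, 2, 3, 5, 7, 13, 17}.
v=5: a=5^-1·(≡4), b=5^1·(≡1) mod 5; (4|5)=+1, (1|5)=+1; (−1)^{-1·1·2}·(+1)^1·(+1)^-1 = +1.
v=17: a=17^0·(≡3), b=17^-2·(≡11) mod 17; (3|17)=-1, (11|17)=-1; (−1)^{0·-2·8}·(-1)^-2·(-1)^0 = +1.
v=13: a=13^1·(≡5), b=13^4·(≡7) mod 13; (5|13)=-1, (7|13)=-1; (−1)^{1·4·6}·(-1)^4·(-1)^1 = -1.
v=∞: -2730 < 0 and -5 < 0  ⇒  (a,b)_∞ = -1.
v=2: v_2(a)=9, v_2(b)=14; units ≡ 3, 3 (mod 8); ε·ε+αω+βω = 1·1+9·1+14·1 ≡ 0  ⇒  (a,b)_2 = +1.
v=7: a=7^1·(≡2), b=7^2·(≡4) mod 7; (2|7)=+1, (4|7)=+1; (−1)^{1·2·3}·(+1)^2·(+1)^1 = +1.
v=3: a=3^1·(≡2), b=3^0·(≡1) mod 3; (2|3)=-1, (1|3)=+1; (−1)^{1·0·1}·(-1)^0·(+1)^1 = +1.
Ram(-2730, -5) = {13, ∞}; no ℚ_13-point on the conic.

[13, inf]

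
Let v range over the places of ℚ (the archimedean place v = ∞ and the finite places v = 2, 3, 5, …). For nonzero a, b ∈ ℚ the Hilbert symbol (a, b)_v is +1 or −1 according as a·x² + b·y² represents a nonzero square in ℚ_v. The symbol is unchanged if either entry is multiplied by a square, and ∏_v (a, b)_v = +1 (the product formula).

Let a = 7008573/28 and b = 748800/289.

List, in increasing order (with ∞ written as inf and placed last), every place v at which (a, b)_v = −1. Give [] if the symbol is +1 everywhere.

[7, 11]

(a, b) ≡ (51051, 13) mod (ℚ^×)²; places V = {2, 3, 5, 7, 11, 13, 17, 31, ∞}.
(a,b)_31: α=2, u≡18; β=0, v≡15 (mod 31); (18|31)=+1, (15|31)=-1; sign (−1)^0·+1^0·-1^2 = +1.
(a,b)_13: α=1, u≡12; β=1, v≡12 (mod 13); (12|13)=+1, (12|13)=+1; sign (−1)^0·+1^1·+1^1 = +1.
(a,b)_∞: sgn(51051)=+, sgn(13)=+, so +1.
(a,b)_5: α=0, u≡1; β=2, v≡3 (mod 5); (1|5)=+1, (3|5)=-1; sign (−1)^0·+1^2·-1^0 = +1.
(a,b)_17: α=1, u≡11; β=-2, v≡1 (mod 17); (11|17)=-1, (1|17)=+1; sign (−1)^0·-1^-2·+1^1 = +1.
(a,b)_7: α=-1, u≡3; β=0, v≡5 (mod 7); (3|7)=-1, (5|7)=-1; sign (−1)^0·-1^0·-1^-1 = -1.
(a,b)_11: α=1, u≡2; β=0, v≡10 (mod 11); (2|11)=-1, (10|11)=-1; sign (−1)^0·-1^0·-1^1 = -1.
(a,b)_2: α=-2, β=8; u≡3, v≡5 (mod 8); ε(u)ε(v)=1·0, αω(v)=-2·1, βω(u)=8·1; sum ≡ 0  ⇒  +1.
(a,b)_3: α=1, u≡1; β=2, v≡1 (mod 3); (1|3)=+1, (1|3)=+1; sign (−1)^0·+1^2·+1^1 = +1.
(51051, 13 / ℚ) ramifies at {7, 11}: a division algebra.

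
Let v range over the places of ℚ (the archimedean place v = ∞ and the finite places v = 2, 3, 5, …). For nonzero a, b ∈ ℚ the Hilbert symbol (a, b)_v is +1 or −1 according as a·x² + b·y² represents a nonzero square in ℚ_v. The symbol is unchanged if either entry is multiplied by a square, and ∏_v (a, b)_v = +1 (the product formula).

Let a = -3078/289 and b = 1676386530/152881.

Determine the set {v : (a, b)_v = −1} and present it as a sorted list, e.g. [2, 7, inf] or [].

(a, b) ≡ (-38, 130) mod (ℚ^×)²; places V = {2, 3, 5, 7, 13, 17, 19, 23, ∞}.
(a,b)_3: α=4, u≡1; β=6, v≡1 (mod 3); (1|3)=+1, (1|3)=+1; sign (−1)^0·+1^6·+1^4 = +1.
(a,b)_19: α=1, u≡7; β=2, v≡5 (mod 19); (7|19)=+1, (5|19)=+1; sign (−1)^0·+1^2·+1^1 = +1.
(a,b)_∞: sgn(-38)=−, sgn(130)=+, so +1.
(a,b)_23: α=0, u≡18; β=-2, v≡21 (mod 23); (18|23)=+1, (21|23)=-1; sign (−1)^0·+1^-2·-1^0 = +1.
(a,b)_2: α=1, β=1; u≡5, v≡1 (mod 8); ε(u)ε(v)=0·0, αω(v)=1·0, βω(u)=1·1; sum ≡ 1  ⇒  -1.
(a,b)_7: α=0, u≡1; β=2, v≡2 (mod 7); (1|7)=+1, (2|7)=+1; sign (−1)^0·+1^2·+1^0 = +1.
(a,b)_17: α=-2, u≡16; β=-2, v≡3 (mod 17); (16|17)=+1, (3|17)=-1; sign (−1)^0·+1^-2·-1^-2 = +1.
(a,b)_13: α=0, u≡1; β=1, v≡12 (mod 13); (1|13)=+1, (12|13)=+1; sign (−1)^0·+1^1·+1^0 = +1.
(a,b)_5: α=0, u≡3; β=1, v≡1 (mod 5); (3|5)=-1, (1|5)=+1; sign (−1)^0·-1^1·+1^0 = -1.
|Ram(-38, 130)| = 2, even; anisotropic at {2, 5}.

[2, 5]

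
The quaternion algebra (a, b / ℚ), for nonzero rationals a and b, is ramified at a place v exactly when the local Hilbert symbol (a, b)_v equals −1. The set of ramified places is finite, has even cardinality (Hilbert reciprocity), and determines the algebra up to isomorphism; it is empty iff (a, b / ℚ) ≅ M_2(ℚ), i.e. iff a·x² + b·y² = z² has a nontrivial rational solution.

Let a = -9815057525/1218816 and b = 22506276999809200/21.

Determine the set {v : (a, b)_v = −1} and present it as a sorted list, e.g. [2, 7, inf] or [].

(a, b) ≡ (-1087541, 6737367) mod (ℚ^×)²; places V = {2, 3, 5, 7, 13, 17, 19, 23, 29, 37, 41, ∞}.
(a,b)_29: α=0, u≡11; β=1, v≡6 (mod 29); (11|29)=-1, (6|29)=+1; sign (−1)^0·-1^1·+1^0 = -1.
(a,b)_17: α=1, u≡4; β=2, v≡14 (mod 17); (4|17)=+1, (14|17)=-1; sign (−1)^0·+1^2·-1^1 = -1.
(a,b)_2: α=-8, β=4; u≡3, v≡7 (mod 8); ε(u)ε(v)=1·1, αω(v)=-8·0, βω(u)=4·1; sum ≡ 1  ⇒  -1.
(a,b)_3: α=-2, u≡1; β=-1, v≡1 (mod 3); (1|3)=+1, (1|3)=+1; sign (−1)^0·+1^-1·+1^-2 = +1.
(a,b)_41: α=0, u≡23; β=2, v≡25 (mod 41); (23|41)=+1, (25|41)=+1; sign (−1)^0·+1^2·+1^0 = +1.
(a,b)_19: α=3, u≡12; β=2, v≡7 (mod 19); (12|19)=-1, (7|19)=+1; sign (−1)^0·-1^2·+1^3 = +1.
(a,b)_13: α=1, u≡7; β=1, v≡9 (mod 13); (7|13)=-1, (9|13)=+1; sign (−1)^0·-1^1·+1^1 = -1.
(a,b)_∞: sgn(-1087541)=−, sgn(6737367)=+, so +1.
(a,b)_23: α=-2, u≡20; β=1, v≡16 (mod 23); (20|23)=-1, (16|23)=+1; sign (−1)^0·-1^1·+1^-2 = -1.
(a,b)_37: α=1, u≡29; β=1, v≡35 (mod 37); (29|37)=-1, (35|37)=-1; sign (−1)^0·-1^1·-1^1 = +1.
(a,b)_7: α=1, u≡1; β=-1, v≡1 (mod 7); (1|7)=+1, (1|7)=+1; sign (−1)^1·+1^-1·+1^1 = -1.
(a,b)_5: α=2, u≡4; β=2, v≡3 (mod 5); (4|5)=+1, (3|5)=-1; sign (−1)^0·+1^2·-1^2 = +1.
Ram(-1087541, 6737367) = {2, 7, 13, 17, 23, 29}; no ℚ_2-point on the conic.

[2, 7, 13, 17, 23, 29]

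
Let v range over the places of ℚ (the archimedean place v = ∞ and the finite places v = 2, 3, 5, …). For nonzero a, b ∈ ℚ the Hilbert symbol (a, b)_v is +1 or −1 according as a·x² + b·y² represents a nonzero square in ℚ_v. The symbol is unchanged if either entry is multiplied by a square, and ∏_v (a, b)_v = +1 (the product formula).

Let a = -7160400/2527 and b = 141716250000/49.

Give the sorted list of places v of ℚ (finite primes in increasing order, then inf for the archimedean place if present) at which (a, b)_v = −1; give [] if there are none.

Mod squares: a ≡ -1547, b ≡ 62985. Check v ∈ {∞, 2, 3, 5, 7, 13, 17, 19}.
v=13: a=13^1·(≡2), b=13^1·(≡3) mod 13; (2|13)=-1, (3|13)=+1; (−1)^{1·1·6}·(-1)^1·(+1)^1 = -1.
v=3: a=3^4·(≡1), b=3^3·(≡1) mod 3; (1|3)=+1, (1|3)=+1; (−1)^{4·3·1}·(+1)^3·(+1)^4 = +1.
v=7: a=7^-1·(≡3), b=7^-2·(≡3) mod 7; (3|7)=-1, (3|7)=-1; (−1)^{-1·-2·3}·(-1)^-2·(-1)^-1 = -1.
v=19: a=19^-2·(≡5), b=19^1·(≡6) mod 19; (5|19)=+1, (6|19)=+1; (−1)^{-2·1·9}·(+1)^1·(+1)^-2 = +1.
v=2: v_2(a)=4, v_2(b)=4; units ≡ 5, 1 (mod 8); ε·ε+αω+βω = 0·0+4·0+4·1 ≡ 0  ⇒  (a,b)_2 = +1.
v=∞: -1547 < 0 and 62985 > 0  ⇒  (a,b)_∞ = +1.
v=5: a=5^2·(≡2), b=5^7·(≡2) mod 5; (2|5)=-1, (2|5)=-1; (−1)^{2·7·2}·(-1)^7·(-1)^2 = -1.
v=17: a=17^1·(≡7), b=17^1·(≡8) mod 17; (7|17)=-1, (8|17)=+1; (−1)^{1·1·8}·(-1)^1·(+1)^1 = -1.
Ram(-1547, 62985) = {5, 7, 13, 17}; no ℚ_5-point on the conic.

[5, 7, 13, 17]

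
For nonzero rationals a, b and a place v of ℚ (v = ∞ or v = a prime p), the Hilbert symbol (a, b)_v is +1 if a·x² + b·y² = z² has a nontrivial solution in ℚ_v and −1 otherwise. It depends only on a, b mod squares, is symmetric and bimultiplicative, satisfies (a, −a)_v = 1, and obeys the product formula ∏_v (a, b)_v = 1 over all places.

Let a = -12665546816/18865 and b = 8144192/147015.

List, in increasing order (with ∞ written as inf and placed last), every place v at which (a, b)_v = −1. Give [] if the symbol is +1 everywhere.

Mod squares: a ≡ -15785, b ≡ 795. Check v ∈ {∞, 2, 3, 5, 7, 11, 13, 41, 53}.
v=13: a=13^6·(≡1), b=13^0·(≡11) mod 13; (1|13)=+1, (11|13)=-1; (−1)^{6·0·6}·(+1)^0·(-1)^6 = +1.
v=∞: -15785 < 0 and 795 > 0  ⇒  (a,b)_∞ = +1.
v=5: a=5^-1·(≡3), b=5^-1·(≡4) mod 5; (3|5)=-1, (4|5)=+1; (−1)^{-1·-1·2}·(-1)^-1·(+1)^-1 = -1.
v=7: a=7^-3·(≡6), b=7^4·(≡4) mod 7; (6|7)=-1, (4|7)=+1; (−1)^{-3·4·3}·(-1)^4·(+1)^-3 = +1.
v=11: a=11^-1·(≡10), b=11^-2·(≡9) mod 11; (10|11)=-1, (9|11)=+1; (−1)^{-1·-2·5}·(-1)^-2·(+1)^-1 = +1.
v=53: a=53^0·(≡43), b=53^1·(≡43) mod 53; (43|53)=+1, (43|53)=+1; (−1)^{0·1·26}·(+1)^1·(+1)^0 = +1.
v=41: a=41^1·(≡40), b=41^0·(≡23) mod 41; (40|41)=+1, (23|41)=+1; (−1)^{1·0·20}·(+1)^0·(+1)^1 = +1.
v=3: a=3^0·(≡1), b=3^-5·(≡1) mod 3; (1|3)=+1, (1|3)=+1; (−1)^{0·-5·1}·(+1)^-5·(+1)^0 = +1.
v=2: v_2(a)=6, v_2(b)=6; units ≡ 7, 3 (mod 8); ε·ε+αω+βω = 1·1+6·1+6·0 ≡ 1  ⇒  (a,b)_2 = -1.
Ram(-15785, 795) = {2, 5}; no ℚ_2-point on the conic.

[2, 5]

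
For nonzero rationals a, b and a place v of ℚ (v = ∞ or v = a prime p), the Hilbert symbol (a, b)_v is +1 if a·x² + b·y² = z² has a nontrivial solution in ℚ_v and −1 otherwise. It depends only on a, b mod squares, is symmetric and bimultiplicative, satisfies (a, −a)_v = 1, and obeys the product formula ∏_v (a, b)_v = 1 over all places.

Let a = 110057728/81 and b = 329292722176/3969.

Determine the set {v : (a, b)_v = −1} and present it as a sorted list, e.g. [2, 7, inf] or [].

[11, 19]

Mod squares: a ≡ 3553, b ≡ 19. Check v ∈ {∞, 2, 3, 7, 11, 17, 19}.
v=2: v_2(a)=8, v_2(b)=12; units ≡ 1, 3 (mod 8); ε·ε+αω+βω = 0·1+8·1+12·0 ≡ 0  ⇒  (a,b)_2 = +1.
v=∞: 3553 > 0 and 19 > 0  ⇒  (a,b)_∞ = +1.
v=7: a=7^0·(≡1), b=7^-2·(≡3) mod 7; (1|7)=+1, (3|7)=-1; (−1)^{0·-2·3}·(+1)^-2·(-1)^0 = +1.
v=17: a=17^1·(≡6), b=17^2·(≡16) mod 17; (6|17)=-1, (16|17)=+1; (−1)^{1·2·8}·(-1)^2·(+1)^1 = +1.
v=19: a=19^1·(≡4), b=19^1·(≡5) mod 19; (4|19)=+1, (5|19)=+1; (−1)^{1·1·9}·(+1)^1·(+1)^1 = -1.
v=3: a=3^-4·(≡1), b=3^-4·(≡1) mod 3; (1|3)=+1, (1|3)=+1; (−1)^{-4·-4·1}·(+1)^-4·(+1)^-4 = +1.
v=11: a=11^3·(≡3), b=11^4·(≡7) mod 11; (3|11)=+1, (7|11)=-1; (−1)^{3·4·5}·(+1)^4·(-1)^3 = -1.
Ram(3553, 19) = {11, 19}; no ℚ_11-point on the conic.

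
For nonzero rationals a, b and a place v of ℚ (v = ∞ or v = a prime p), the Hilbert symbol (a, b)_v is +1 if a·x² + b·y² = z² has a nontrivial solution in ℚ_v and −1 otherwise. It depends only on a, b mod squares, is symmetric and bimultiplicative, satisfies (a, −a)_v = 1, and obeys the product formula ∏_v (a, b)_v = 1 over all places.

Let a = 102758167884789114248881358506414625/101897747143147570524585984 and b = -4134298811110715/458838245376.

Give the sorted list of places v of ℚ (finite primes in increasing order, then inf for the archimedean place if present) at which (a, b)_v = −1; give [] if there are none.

Mod squares: a ≡ 1185665, b ≡ -22527635. Check v ∈ {∞, 2, 3, 5, 7, 11, 13, 17, 19, 23, 29, 31, 37}.
v=29: a=29^3·(≡9), b=29^1·(≡10) mod 29; (9|29)=+1, (10|29)=-1; (−1)^{3·1·14}·(+1)^1·(-1)^3 = -1.
v=7: a=7^-8·(≡3), b=7^-4·(≡5) mod 7; (3|7)=-1, (5|7)=-1; (−1)^{-8·-4·3}·(-1)^-4·(-1)^-8 = +1.
v=11: a=11^-2·(≡7), b=11^0·(≡10) mod 11; (7|11)=-1, (10|11)=-1; (−1)^{-2·0·5}·(-1)^0·(-1)^-2 = +1.
v=23: a=23^6·(≡21), b=23^2·(≡11) mod 23; (21|23)=-1, (11|23)=-1; (−1)^{6·2·11}·(-1)^2·(-1)^6 = +1.
v=31: a=31^4·(≡18), b=31^2·(≡11) mod 31; (18|31)=+1, (11|31)=-1; (−1)^{4·2·15}·(+1)^2·(-1)^4 = +1.
v=5: a=5^3·(≡3), b=5^1·(≡2) mod 5; (3|5)=-1, (2|5)=-1; (−1)^{3·1·2}·(-1)^1·(-1)^3 = +1.
v=19: a=19^4·(≡15), b=19^3·(≡5) mod 19; (15|19)=-1, (5|19)=+1; (−1)^{4·3·9}·(-1)^3·(+1)^4 = -1.
v=∞: 1185665 > 0 and -22527635 < 0  ⇒  (a,b)_∞ = +1.
v=2: v_2(a)=-38, v_2(b)=-18; units ≡ 1, 5 (mod 8); ε·ε+αω+βω = 0·0+-38·1+-18·0 ≡ 0  ⇒  (a,b)_2 = +1.
v=13: a=13^3·(≡4), b=13^1·(≡11) mod 13; (4|13)=+1, (11|13)=-1; (−1)^{3·1·6}·(+1)^1·(-1)^3 = -1.
v=37: a=37^3·(≡10), b=37^1·(≡8) mod 37; (10|37)=+1, (8|37)=-1; (−1)^{3·1·18}·(+1)^1·(-1)^3 = -1.
v=17: a=17^1·(≡5), b=17^1·(≡7) mod 17; (5|17)=-1, (7|17)=-1; (−1)^{1·1·8}·(-1)^1·(-1)^1 = +1.
v=3: a=3^-12·(≡2), b=3^-6·(≡1) mod 3; (2|3)=-1, (1|3)=+1; (−1)^{-12·-6·1}·(-1)^-6·(+1)^-12 = +1.
(1185665, -22527635 / ℚ) ramifies at {13, 19, 29, 37}: a division algebra.

[13, 19, 29, 37]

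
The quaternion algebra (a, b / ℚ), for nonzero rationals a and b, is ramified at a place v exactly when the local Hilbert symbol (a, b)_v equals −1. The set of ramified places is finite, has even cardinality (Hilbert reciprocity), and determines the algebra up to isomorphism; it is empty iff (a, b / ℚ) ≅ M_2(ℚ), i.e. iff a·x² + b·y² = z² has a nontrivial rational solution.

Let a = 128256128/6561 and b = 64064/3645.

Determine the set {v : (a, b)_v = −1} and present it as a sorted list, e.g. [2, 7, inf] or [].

[2, 5, 11, 13]

(a, b) ≡ (2, 5005) mod (ℚ^×)²; places V = {2, 3, 5, 7, 11, 13, ∞}.
(a,b)_2: α=7, β=6; u≡1, v≡5 (mod 8); ε(u)ε(v)=0·0, αω(v)=7·1, βω(u)=6·0; sum ≡ 1  ⇒  -1.
(a,b)_3: α=-8, u≡2; β=-6, v≡1 (mod 3); (2|3)=-1, (1|3)=+1; sign (−1)^0·-1^-6·+1^-8 = +1.
(a,b)_7: α=2, u≡2; β=1, v≡2 (mod 7); (2|7)=+1, (2|7)=+1; sign (−1)^0·+1^1·+1^2 = +1.
(a,b)_11: α=2, u≡6; β=1, v≡4 (mod 11); (6|11)=-1, (4|11)=+1; sign (−1)^0·-1^1·+1^2 = -1.
(a,b)_5: α=0, u≡3; β=-1, v≡1 (mod 5); (3|5)=-1, (1|5)=+1; sign (−1)^0·-1^-1·+1^0 = -1.
(a,b)_13: α=2, u≡7; β=1, v≡8 (mod 13); (7|13)=-1, (8|13)=-1; sign (−1)^0·-1^1·-1^2 = -1.
(a,b)_∞: sgn(2)=+, sgn(5005)=+, so +1.
Ram(2, 5005) = {2, 5, 11, 13}; no ℚ_2-point on the conic.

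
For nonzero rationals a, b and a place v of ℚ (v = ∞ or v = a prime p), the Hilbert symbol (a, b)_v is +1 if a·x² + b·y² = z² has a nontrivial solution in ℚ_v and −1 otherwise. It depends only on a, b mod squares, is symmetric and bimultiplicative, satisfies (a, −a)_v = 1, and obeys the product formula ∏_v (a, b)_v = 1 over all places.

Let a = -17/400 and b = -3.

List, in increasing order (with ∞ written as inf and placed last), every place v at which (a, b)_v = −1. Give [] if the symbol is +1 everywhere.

[17, inf]

(a, b) ≡ (-17, -3) mod (ℚ^×)²; places V = {2, 3, 5, 17, ∞}.
(a,b)_3: α=0, u≡1; β=1, v≡2 (mod 3); (1|3)=+1, (2|3)=-1; sign (−1)^0·+1^1·-1^0 = +1.
(a,b)_2: α=-4, β=0; u≡7, v≡5 (mod 8); ε(u)ε(v)=1·0, αω(v)=-4·1, βω(u)=0·0; sum ≡ 0  ⇒  +1.
(a,b)_5: α=-2, u≡3; β=0, v≡2 (mod 5); (3|5)=-1, (2|5)=-1; sign (−1)^0·-1^0·-1^-2 = +1.
(a,b)_17: α=1, u≡15; β=0, v≡14 (mod 17); (15|17)=+1, (14|17)=-1; sign (−1)^0·+1^0·-1^1 = -1.
(a,b)_∞: sgn(-17)=−, sgn(-3)=−, so -1.
Ram(-17, -3) = {17, ∞}; no ℚ_17-point on the conic.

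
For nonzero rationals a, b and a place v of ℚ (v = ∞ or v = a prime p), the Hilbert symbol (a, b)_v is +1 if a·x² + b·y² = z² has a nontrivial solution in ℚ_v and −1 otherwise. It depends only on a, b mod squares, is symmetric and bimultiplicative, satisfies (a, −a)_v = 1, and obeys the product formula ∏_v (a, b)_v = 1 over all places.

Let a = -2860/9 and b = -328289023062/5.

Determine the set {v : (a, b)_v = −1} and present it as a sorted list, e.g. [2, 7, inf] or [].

(a, b) ≡ (-715, -910) mod (ℚ^×)²; places V = {2, 3, 5, 7, 11, 13, ∞}.
(a,b)_∞: sgn(-715)=−, sgn(-910)=−, so -1.
(a,b)_7: α=0, u≡5; β=1, v≡3 (mod 7); (5|7)=-1, (3|7)=-1; sign (−1)^0·-1^1·-1^0 = -1.
(a,b)_13: α=1, u≡3; β=3, v≡2 (mod 13); (3|13)=+1, (2|13)=-1; sign (−1)^0·+1^3·-1^1 = -1.
(a,b)_11: α=1, u≡9; β=4, v≡1 (mod 11); (9|11)=+1, (1|11)=+1; sign (−1)^0·+1^4·+1^1 = +1.
(a,b)_2: α=2, β=1; u≡5, v≡1 (mod 8); ε(u)ε(v)=0·0, αω(v)=2·0, βω(u)=1·1; sum ≡ 1  ⇒  -1.
(a,b)_5: α=1, u≡2; β=-1, v≡3 (mod 5); (2|5)=-1, (3|5)=-1; sign (−1)^0·-1^-1·-1^1 = +1.
(a,b)_3: α=-2, u≡2; β=6, v≡2 (mod 3); (2|3)=-1, (2|3)=-1; sign (−1)^0·-1^6·-1^-2 = +1.
(-715, -910 / ℚ) ramifies at {2, 7, 13, ∞}: a division algebra.

[2, 7, 13, inf]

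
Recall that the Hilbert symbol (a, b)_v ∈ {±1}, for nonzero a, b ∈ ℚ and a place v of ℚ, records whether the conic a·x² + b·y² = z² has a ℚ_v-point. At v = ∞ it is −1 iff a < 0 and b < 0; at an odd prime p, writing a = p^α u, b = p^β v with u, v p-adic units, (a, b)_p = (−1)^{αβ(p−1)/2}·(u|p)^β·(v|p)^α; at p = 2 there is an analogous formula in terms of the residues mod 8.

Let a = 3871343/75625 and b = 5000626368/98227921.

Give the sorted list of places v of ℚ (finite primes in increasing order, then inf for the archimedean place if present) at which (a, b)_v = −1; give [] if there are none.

[2, 47]

Mod squares: a ≡ 47, b ≡ 1147. Check v ∈ {∞, 2, 3, 5, 7, 11, 17, 29, 31, 37, 41, 47, 53}.
v=31: a=31^0·(≡2), b=31^1·(≡17) mod 31; (2|31)=+1, (17|31)=-1; (−1)^{0·1·15}·(+1)^1·(-1)^0 = +1.
v=47: a=47^1·(≡36), b=47^0·(≡44) mod 47; (36|47)=+1, (44|47)=-1; (−1)^{1·0·23}·(+1)^0·(-1)^1 = -1.
v=11: a=11^-2·(≡4), b=11^-2·(≡1) mod 11; (4|11)=+1, (1|11)=+1; (−1)^{-2·-2·5}·(+1)^-2·(+1)^-2 = +1.
v=29: a=29^0·(≡10), b=29^2·(≡6) mod 29; (10|29)=-1, (6|29)=+1; (−1)^{0·2·14}·(-1)^2·(+1)^0 = +1.
v=∞: 47 > 0 and 1147 > 0  ⇒  (a,b)_∞ = +1.
v=53: a=53^0·(≡7), b=53^-2·(≡39) mod 53; (7|53)=+1, (39|53)=-1; (−1)^{0·-2·26}·(+1)^-2·(-1)^0 = +1.
v=17: a=17^0·(≡2), b=17^-2·(≡9) mod 17; (2|17)=+1, (9|17)=+1; (−1)^{0·-2·8}·(+1)^-2·(+1)^0 = +1.
v=41: a=41^2·(≡14), b=41^0·(≡25) mod 41; (14|41)=-1, (25|41)=+1; (−1)^{2·0·20}·(-1)^0·(+1)^2 = +1.
v=37: a=37^0·(≡26), b=37^1·(≡17) mod 37; (26|37)=+1, (17|37)=-1; (−1)^{0·1·18}·(+1)^1·(-1)^0 = +1.
v=7: a=7^2·(≡3), b=7^0·(≡3) mod 7; (3|7)=-1, (3|7)=-1; (−1)^{2·0·3}·(-1)^0·(-1)^2 = +1.
v=2: v_2(a)=0, v_2(b)=6; units ≡ 7, 3 (mod 8); ε·ε+αω+βω = 1·1+0·1+6·0 ≡ 1  ⇒  (a,b)_2 = -1.
v=3: a=3^0·(≡2), b=3^4·(≡1) mod 3; (2|3)=-1, (1|3)=+1; (−1)^{0·4·1}·(-1)^4·(+1)^0 = +1.
v=5: a=5^-4·(≡3), b=5^0·(≡3) mod 5; (3|5)=-1, (3|5)=-1; (−1)^{-4·0·2}·(-1)^0·(-1)^-4 = +1.
Ram(47, 1147) = {2, 47}; no ℚ_2-point on the conic.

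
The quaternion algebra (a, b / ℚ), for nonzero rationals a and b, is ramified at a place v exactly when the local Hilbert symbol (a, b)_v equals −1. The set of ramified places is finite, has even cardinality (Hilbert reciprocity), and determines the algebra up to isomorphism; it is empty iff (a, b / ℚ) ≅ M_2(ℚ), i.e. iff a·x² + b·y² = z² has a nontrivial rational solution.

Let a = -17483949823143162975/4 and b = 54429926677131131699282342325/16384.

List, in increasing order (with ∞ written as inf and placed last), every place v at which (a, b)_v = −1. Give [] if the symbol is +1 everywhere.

(a, b) ≡ (-23199, 13291773) mod (ℚ^×)²; places V = {2, 3, 5, 7, 11, 17, 19, 29, 37, 43, ∞}.
(a,b)_37: α=3, u≡8; β=4, v≡9 (mod 37); (8|37)=-1, (9|37)=+1; sign (−1)^0·-1^4·+1^3 = +1.
(a,b)_11: α=1, u≡5; β=1, v≡9 (mod 11); (5|11)=+1, (9|11)=+1; sign (−1)^1·+1^1·+1^1 = -1.
(a,b)_∞: sgn(-23199)=−, sgn(13291773)=+, so +1.
(a,b)_43: α=2, u≡40; β=3, v≡28 (mod 43); (40|43)=+1, (28|43)=-1; sign (−1)^0·+1^3·-1^2 = +1.
(a,b)_5: α=2, u≡4; β=2, v≡2 (mod 5); (4|5)=+1, (2|5)=-1; sign (−1)^0·+1^2·-1^2 = +1.
(a,b)_7: α=2, u≡6; β=4, v≡3 (mod 7); (6|7)=-1, (3|7)=-1; sign (−1)^0·-1^4·-1^2 = +1.
(a,b)_19: α=1, u≡18; β=1, v≡6 (mod 19); (18|19)=-1, (6|19)=+1; sign (−1)^1·-1^1·+1^1 = +1.
(a,b)_2: α=-2, β=-14; u≡1, v≡5 (mod 8); ε(u)ε(v)=0·0, αω(v)=-2·1, βω(u)=-14·0; sum ≡ 0  ⇒  +1.
(a,b)_17: α=2, u≡10; β=3, v≡12 (mod 17); (10|17)=-1, (12|17)=-1; sign (−1)^0·-1^3·-1^2 = -1.
(a,b)_3: α=1, u≡1; β=5, v≡2 (mod 3); (1|3)=+1, (2|3)=-1; sign (−1)^1·+1^5·-1^1 = +1.
(a,b)_29: α=2, u≡1; β=3, v≡15 (mod 29); (1|29)=+1, (15|29)=-1; sign (−1)^0·+1^3·-1^2 = +1.
Ram(-23199, 13291773) = {11, 17}; no ℚ_11-point on the conic.

[11, 17]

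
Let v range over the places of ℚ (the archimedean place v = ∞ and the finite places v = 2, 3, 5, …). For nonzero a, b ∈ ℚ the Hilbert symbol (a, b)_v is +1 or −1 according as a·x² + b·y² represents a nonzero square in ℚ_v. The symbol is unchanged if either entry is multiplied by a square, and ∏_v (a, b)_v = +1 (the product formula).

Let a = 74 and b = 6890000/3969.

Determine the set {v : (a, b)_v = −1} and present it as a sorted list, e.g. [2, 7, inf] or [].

[37, 53]

Mod squares: a ≡ 74, b ≡ 689. Check v ∈ {∞, 2, 3, 5, 7, 13, 37, 53}.
v=3: a=3^0·(≡2), b=3^-4·(≡2) mod 3; (2|3)=-1, (2|3)=-1; (−1)^{0·-4·1}·(-1)^-4·(-1)^0 = +1.
v=2: v_2(a)=1, v_2(b)=4; units ≡ 5, 1 (mod 8); ε·ε+αω+βω = 0·0+1·0+4·1 ≡ 0  ⇒  (a,b)_2 = +1.
v=7: a=7^0·(≡4), b=7^-2·(≡3) mod 7; (4|7)=+1, (3|7)=-1; (−1)^{0·-2·3}·(+1)^-2·(-1)^0 = +1.
v=53: a=53^0·(≡21), b=53^1·(≡28) mod 53; (21|53)=-1, (28|53)=+1; (−1)^{0·1·26}·(-1)^1·(+1)^0 = -1.
v=∞: 74 > 0 and 689 > 0  ⇒  (a,b)_∞ = +1.
v=13: a=13^0·(≡9), b=13^1·(≡4) mod 13; (9|13)=+1, (4|13)=+1; (−1)^{0·1·6}·(+1)^1·(+1)^0 = +1.
v=5: a=5^0·(≡4), b=5^4·(≡1) mod 5; (4|5)=+1, (1|5)=+1; (−1)^{0·4·2}·(+1)^4·(+1)^0 = +1.
v=37: a=37^1·(≡2), b=37^0·(≡23) mod 37; (2|37)=-1, (23|37)=-1; (−1)^{1·0·18}·(-1)^0·(-1)^1 = -1.
(74, 689 / ℚ) ramifies at {37, 53}: a division algebra.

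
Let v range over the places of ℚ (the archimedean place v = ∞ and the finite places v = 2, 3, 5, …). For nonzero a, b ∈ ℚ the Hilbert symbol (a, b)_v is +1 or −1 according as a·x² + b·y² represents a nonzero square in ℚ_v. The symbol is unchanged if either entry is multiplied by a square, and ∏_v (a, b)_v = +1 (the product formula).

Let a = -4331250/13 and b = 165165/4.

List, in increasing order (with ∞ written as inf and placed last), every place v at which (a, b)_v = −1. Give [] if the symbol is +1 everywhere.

Mod squares: a ≡ -10010, b ≡ 1365. Check v ∈ {∞, 2, 3, 5, 7, 11, 13}.
v=11: a=11^1·(≡3), b=11^2·(≡3) mod 11; (3|11)=+1, (3|11)=+1; (−1)^{1·2·5}·(+1)^2·(+1)^1 = +1.
v=5: a=5^5·(≡3), b=5^1·(≡2) mod 5; (3|5)=-1, (2|5)=-1; (−1)^{5·1·2}·(-1)^1·(-1)^5 = +1.
v=13: a=13^-1·(≡12), b=13^1·(≡1) mod 13; (12|13)=+1, (1|13)=+1; (−1)^{-1·1·6}·(+1)^1·(+1)^-1 = +1.
v=3: a=3^2·(≡1), b=3^1·(≡2) mod 3; (1|3)=+1, (2|3)=-1; (−1)^{2·1·1}·(+1)^1·(-1)^2 = +1.
v=7: a=7^1·(≡6), b=7^1·(≡3) mod 7; (6|7)=-1, (3|7)=-1; (−1)^{1·1·3}·(-1)^1·(-1)^1 = -1.
v=2: v_2(a)=1, v_2(b)=-2; units ≡ 3, 5 (mod 8); ε·ε+αω+βω = 1·0+1·1+-2·1 ≡ 1  ⇒  (a,b)_2 = -1.
v=∞: -10010 < 0 and 1365 > 0  ⇒  (a,b)_∞ = +1.
Ram(-10010, 1365) = {2, 7}; no ℚ_2-point on the conic.

[2, 7]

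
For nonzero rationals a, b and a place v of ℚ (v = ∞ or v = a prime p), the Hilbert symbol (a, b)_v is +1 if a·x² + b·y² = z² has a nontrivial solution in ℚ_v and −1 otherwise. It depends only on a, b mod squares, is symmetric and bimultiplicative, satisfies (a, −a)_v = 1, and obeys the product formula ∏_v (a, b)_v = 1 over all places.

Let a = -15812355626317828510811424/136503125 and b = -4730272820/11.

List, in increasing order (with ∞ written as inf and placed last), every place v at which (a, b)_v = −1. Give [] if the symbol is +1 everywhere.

[3, inf]

(a, b) ≡ (-2730, -55) mod (ℚ^×)²; places V = {2, 3, 5, 7, 11, 13, 17, 19, 41, ∞}.
(a,b)_7: α=7, u≡2; β=2, v≡2 (mod 7); (2|7)=+1, (2|7)=+1; sign (−1)^0·+1^2·+1^7 = +1.
(a,b)_19: α=-2, u≡7; β=0, v≡8 (mod 19); (7|19)=+1, (8|19)=-1; sign (−1)^0·+1^0·-1^-2 = +1.
(a,b)_3: α=9, u≡2; β=0, v≡2 (mod 3); (2|3)=-1, (2|3)=-1; sign (−1)^0·-1^0·-1^9 = -1.
(a,b)_2: α=5, β=2; u≡3, v≡1 (mod 8); ε(u)ε(v)=1·0, αω(v)=5·0, βω(u)=2·1; sum ≡ 0  ⇒  +1.
(a,b)_∞: sgn(-2730)=−, sgn(-55)=−, so -1.
(a,b)_41: α=2, u≡12; β=0, v≡38 (mod 41); (12|41)=-1, (38|41)=-1; sign (−1)^0·-1^0·-1^2 = +1.
(a,b)_13: α=7, u≡2; β=6, v≡9 (mod 13); (2|13)=-1, (9|13)=+1; sign (−1)^0·-1^6·+1^7 = +1.
(a,b)_17: α=2, u≡10; β=0, v≡1 (mod 17); (10|17)=-1, (1|17)=+1; sign (−1)^0·-1^0·+1^2 = +1.
(a,b)_5: α=-5, u≡1; β=1, v≡1 (mod 5); (1|5)=+1, (1|5)=+1; sign (−1)^0·+1^1·+1^-5 = +1.
(a,b)_11: α=-2, u≡9; β=-1, v≡2 (mod 11); (9|11)=+1, (2|11)=-1; sign (−1)^0·+1^-1·-1^-2 = +1.
|Ram(-2730, -55)| = 2, even; anisotropic at {3, ∞}.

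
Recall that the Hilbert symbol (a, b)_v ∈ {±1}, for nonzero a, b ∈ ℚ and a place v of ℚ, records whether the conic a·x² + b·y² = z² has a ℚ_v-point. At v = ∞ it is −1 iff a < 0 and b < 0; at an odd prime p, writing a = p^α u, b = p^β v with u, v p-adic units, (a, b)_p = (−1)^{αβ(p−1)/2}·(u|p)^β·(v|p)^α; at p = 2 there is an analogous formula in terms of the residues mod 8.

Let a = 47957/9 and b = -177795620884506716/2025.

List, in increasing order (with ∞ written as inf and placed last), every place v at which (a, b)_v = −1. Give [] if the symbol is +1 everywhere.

(a, b) ≡ (47957, -119) mod (ℚ^×)²; places V = {2, 3, 5, 7, 13, 17, 31, ∞}.
(a,b)_∞: sgn(47957)=+, sgn(-119)=−, so +1.
(a,b)_31: α=1, u≡10; β=4, v≡4 (mod 31); (10|31)=+1, (4|31)=+1; sign (−1)^0·+1^4·+1^1 = +1.
(a,b)_2: α=0, β=2; u≡5, v≡1 (mod 8); ε(u)ε(v)=0·0, αω(v)=0·0, βω(u)=2·1; sum ≡ 0  ⇒  +1.
(a,b)_5: α=0, u≡3; β=-2, v≡4 (mod 5); (3|5)=-1, (4|5)=+1; sign (−1)^0·-1^-2·+1^0 = +1.
(a,b)_13: α=1, u≡4; β=4, v≡2 (mod 13); (4|13)=+1, (2|13)=-1; sign (−1)^0·+1^4·-1^1 = -1.
(a,b)_7: α=1, u≡6; β=3, v≡1 (mod 7); (6|7)=-1, (1|7)=+1; sign (−1)^1·-1^3·+1^1 = +1.
(a,b)_3: α=-2, u≡2; β=-4, v≡1 (mod 3); (2|3)=-1, (1|3)=+1; sign (−1)^0·-1^-4·+1^-2 = +1.
(a,b)_17: α=1, u≡15; β=3, v≡7 (mod 17); (15|17)=+1, (7|17)=-1; sign (−1)^0·+1^3·-1^1 = -1.
|Ram(47957, -119)| = 2, even; anisotropic at {13, 17}.

[13, 17]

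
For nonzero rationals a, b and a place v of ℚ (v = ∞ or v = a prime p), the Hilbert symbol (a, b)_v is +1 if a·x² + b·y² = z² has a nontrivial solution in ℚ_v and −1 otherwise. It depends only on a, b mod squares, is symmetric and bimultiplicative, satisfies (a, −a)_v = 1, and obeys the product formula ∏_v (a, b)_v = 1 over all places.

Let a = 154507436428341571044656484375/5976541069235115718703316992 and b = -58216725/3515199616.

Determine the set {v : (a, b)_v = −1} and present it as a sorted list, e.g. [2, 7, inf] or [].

(a, b) ≡ (2030, -714) mod (ℚ^×)²; places V = {2, 3, 5, 7, 11, 13, 17, 29, 31, 37, 41, ∞}.
(a,b)_37: α=6, u≡23; β=2, v≡25 (mod 37); (23|37)=-1, (25|37)=+1; sign (−1)^0·-1^2·+1^6 = +1.
(a,b)_13: α=-2, u≡11; β=0, v≡3 (mod 13); (11|13)=-1, (3|13)=+1; sign (−1)^0·-1^0·+1^-2 = +1.
(a,b)_11: α=2, u≡2; β=0, v≡1 (mod 11); (2|11)=-1, (1|11)=+1; sign (−1)^0·-1^0·+1^2 = +1.
(a,b)_∞: sgn(2030)=+, sgn(-714)=−, so +1.
(a,b)_41: α=-6, u≡40; β=-2, v≡28 (mod 41); (40|41)=+1, (28|41)=-1; sign (−1)^0·+1^-2·-1^-6 = +1.
(a,b)_31: α=-6, u≡17; β=-2, v≡6 (mod 31); (17|31)=-1, (6|31)=-1; sign (−1)^0·-1^-2·-1^-6 = +1.
(a,b)_2: α=-23, β=-7; u≡7, v≡3 (mod 8); ε(u)ε(v)=1·1, αω(v)=-23·1, βω(u)=-7·0; sum ≡ 0  ⇒  +1.
(a,b)_29: α=1, u≡14; β=0, v≡2 (mod 29); (14|29)=-1, (2|29)=-1; sign (−1)^0·-1^0·-1^1 = -1.
(a,b)_3: α=22, u≡2; β=5, v≡2 (mod 3); (2|3)=-1, (2|3)=-1; sign (−1)^0·-1^5·-1^22 = -1.
(a,b)_5: α=7, u≡4; β=2, v≡1 (mod 5); (4|5)=+1, (1|5)=+1; sign (−1)^0·+1^2·+1^7 = +1.
(a,b)_7: α=1, u≡3; β=1, v≡5 (mod 7); (3|7)=-1, (5|7)=-1; sign (−1)^1·-1^1·-1^1 = -1.
(a,b)_17: α=0, u≡10; β=-1, v≡8 (mod 17); (10|17)=-1, (8|17)=+1; sign (−1)^0·-1^-1·+1^0 = -1.
(2030, -714 / ℚ) ramifies at {3, 7, 17, 29}: a division algebra.

[3, 7, 17, 29]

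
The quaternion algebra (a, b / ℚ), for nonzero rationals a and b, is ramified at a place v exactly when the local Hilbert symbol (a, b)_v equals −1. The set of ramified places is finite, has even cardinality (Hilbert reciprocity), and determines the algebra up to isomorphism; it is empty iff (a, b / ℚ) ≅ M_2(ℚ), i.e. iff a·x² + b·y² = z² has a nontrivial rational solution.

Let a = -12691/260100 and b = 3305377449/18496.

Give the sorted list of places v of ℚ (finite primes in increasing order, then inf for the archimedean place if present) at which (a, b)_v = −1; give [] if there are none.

Mod squares: a ≡ -259, b ≡ 337249. Check v ∈ {∞, 2, 3, 5, 7, 11, 17, 23, 31, 37, 43}.
v=3: a=3^-2·(≡2), b=3^4·(≡1) mod 3; (2|3)=-1, (1|3)=+1; (−1)^{-2·4·1}·(-1)^4·(+1)^-2 = +1.
v=11: a=11^0·(≡5), b=11^3·(≡6) mod 11; (5|11)=+1, (6|11)=-1; (−1)^{0·3·5}·(+1)^3·(-1)^0 = +1.
v=17: a=17^-2·(≡9), b=17^-2·(≡6) mod 17; (9|17)=+1, (6|17)=-1; (−1)^{-2·-2·8}·(+1)^-2·(-1)^-2 = +1.
v=7: a=7^3·(≡5), b=7^0·(≡5) mod 7; (5|7)=-1, (5|7)=-1; (−1)^{3·0·3}·(-1)^0·(-1)^3 = -1.
v=43: a=43^0·(≡7), b=43^1·(≡13) mod 43; (7|43)=-1, (13|43)=+1; (−1)^{0·1·21}·(-1)^1·(+1)^0 = -1.
v=5: a=5^-2·(≡1), b=5^0·(≡4) mod 5; (1|5)=+1, (4|5)=+1; (−1)^{-2·0·2}·(+1)^0·(+1)^-2 = +1.
v=37: a=37^1·(≡1), b=37^0·(≡31) mod 37; (1|37)=+1, (31|37)=-1; (−1)^{1·0·18}·(+1)^0·(-1)^1 = -1.
v=2: v_2(a)=-2, v_2(b)=-6; units ≡ 5, 1 (mod 8); ε·ε+αω+βω = 0·0+-2·0+-6·1 ≡ 0  ⇒  (a,b)_2 = +1.
v=23: a=23^0·(≡19), b=23^1·(≡9) mod 23; (19|23)=-1, (9|23)=+1; (−1)^{0·1·11}·(-1)^1·(+1)^0 = -1.
v=31: a=31^0·(≡5), b=31^1·(≡15) mod 31; (5|31)=+1, (15|31)=-1; (−1)^{0·1·15}·(+1)^1·(-1)^0 = +1.
v=∞: -259 < 0 and 337249 > 0  ⇒  (a,b)_∞ = +1.
Ram(-259, 337249) = {7, 23, 37, 43}; no ℚ_7-point on the conic.

[7, 23, 37, 43]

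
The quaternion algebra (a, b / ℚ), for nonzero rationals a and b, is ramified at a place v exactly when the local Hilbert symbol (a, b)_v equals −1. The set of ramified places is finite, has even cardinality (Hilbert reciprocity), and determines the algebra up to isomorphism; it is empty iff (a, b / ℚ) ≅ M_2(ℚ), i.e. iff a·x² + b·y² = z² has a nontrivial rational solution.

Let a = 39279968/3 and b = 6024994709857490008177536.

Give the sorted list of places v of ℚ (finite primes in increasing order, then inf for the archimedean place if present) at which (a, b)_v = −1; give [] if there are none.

[11, 53]

Mod squares: a ≡ 150306, b ≡ 62479047774. Check v ∈ {∞, 2, 3, 7, 11, 13, 23, 31, 41, 47, 53}.
v=2: v_2(a)=5, v_2(b)=7; units ≡ 1, 7 (mod 8); ε·ε+αω+βω = 0·1+5·0+7·0 ≡ 0  ⇒  (a,b)_2 = +1.
v=47: a=47^1·(≡28), b=47^3·(≡20) mod 47; (28|47)=+1, (20|47)=-1; (−1)^{1·3·23}·(+1)^3·(-1)^1 = +1.
v=41: a=41^1·(≡14), b=41^3·(≡30) mod 41; (14|41)=-1, (30|41)=-1; (−1)^{1·3·20}·(-1)^3·(-1)^1 = +1.
v=23: a=23^0·(≡13), b=23^1·(≡12) mod 23; (13|23)=+1, (12|23)=+1; (−1)^{0·1·11}·(+1)^1·(+1)^0 = +1.
v=53: a=53^0·(≡26), b=53^1·(≡45) mod 53; (26|53)=-1, (45|53)=-1; (−1)^{0·1·26}·(-1)^1·(-1)^0 = -1.
v=31: a=31^0·(≡18), b=31^1·(≡15) mod 31; (18|31)=+1, (15|31)=-1; (−1)^{0·1·15}·(+1)^1·(-1)^0 = +1.
v=13: a=13^1·(≡8), b=13^3·(≡5) mod 13; (8|13)=-1, (5|13)=-1; (−1)^{1·3·6}·(-1)^3·(-1)^1 = +1.
v=3: a=3^-1·(≡2), b=3^1·(≡1) mod 3; (2|3)=-1, (1|3)=+1; (−1)^{-1·1·1}·(-1)^1·(+1)^-1 = +1.
v=∞: 150306 > 0 and 62479047774 > 0  ⇒  (a,b)_∞ = +1.
v=7: a=7^2·(≡2), b=7^4·(≡5) mod 7; (2|7)=+1, (5|7)=-1; (−1)^{2·4·3}·(+1)^4·(-1)^2 = +1.
v=11: a=11^0·(≡8), b=11^1·(≡2) mod 11; (8|11)=-1, (2|11)=-1; (−1)^{0·1·5}·(-1)^1·(-1)^0 = -1.
|Ram(150306, 62479047774)| = 2, even; anisotropic at {11, 53}.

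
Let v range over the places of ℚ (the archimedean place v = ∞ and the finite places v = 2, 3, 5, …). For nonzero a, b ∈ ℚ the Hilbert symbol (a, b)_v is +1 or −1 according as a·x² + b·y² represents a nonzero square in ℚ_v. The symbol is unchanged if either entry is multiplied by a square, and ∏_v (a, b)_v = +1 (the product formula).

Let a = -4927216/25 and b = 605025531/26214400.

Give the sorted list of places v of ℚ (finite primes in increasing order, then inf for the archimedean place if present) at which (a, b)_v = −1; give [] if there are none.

Mod squares: a ≡ -307951, b ≡ 19. Check v ∈ {∞, 2, 3, 5, 7, 11, 19, 29, 37, 41}.
v=2: v_2(a)=4, v_2(b)=-20; units ≡ 1, 3 (mod 8); ε·ε+αω+βω = 0·1+4·1+-20·0 ≡ 0  ⇒  (a,b)_2 = +1.
v=37: a=37^1·(≡22), b=37^0·(≡8) mod 37; (22|37)=-1, (8|37)=-1; (−1)^{1·0·18}·(-1)^0·(-1)^1 = -1.
v=41: a=41^1·(≡8), b=41^0·(≡7) mod 41; (8|41)=+1, (7|41)=-1; (−1)^{1·0·20}·(+1)^0·(-1)^1 = -1.
v=5: a=5^-2·(≡4), b=5^-2·(≡1) mod 5; (4|5)=+1, (1|5)=+1; (−1)^{-2·-2·2}·(+1)^-2·(+1)^-2 = +1.
v=7: a=7^1·(≡1), b=7^0·(≡6) mod 7; (1|7)=+1, (6|7)=-1; (−1)^{1·0·3}·(+1)^0·(-1)^1 = -1.
v=3: a=3^0·(≡2), b=3^6·(≡1) mod 3; (2|3)=-1, (1|3)=+1; (−1)^{0·6·1}·(-1)^6·(+1)^0 = +1.
v=11: a=11^0·(≡1), b=11^2·(≡6) mod 11; (1|11)=+1, (6|11)=-1; (−1)^{0·2·5}·(+1)^2·(-1)^0 = +1.
v=29: a=29^1·(≡20), b=29^0·(≡27) mod 29; (20|29)=+1, (27|29)=-1; (−1)^{1·0·14}·(+1)^0·(-1)^1 = -1.
v=∞: -307951 < 0 and 19 > 0  ⇒  (a,b)_∞ = +1.
v=19: a=19^0·(≡9), b=19^3·(≡6) mod 19; (9|19)=+1, (6|19)=+1; (−1)^{0·3·9}·(+1)^3·(+1)^0 = +1.
(-307951, 19 / ℚ) ramifies at {7, 29, 37, 41}: a division algebra.

[7, 29, 37, 41]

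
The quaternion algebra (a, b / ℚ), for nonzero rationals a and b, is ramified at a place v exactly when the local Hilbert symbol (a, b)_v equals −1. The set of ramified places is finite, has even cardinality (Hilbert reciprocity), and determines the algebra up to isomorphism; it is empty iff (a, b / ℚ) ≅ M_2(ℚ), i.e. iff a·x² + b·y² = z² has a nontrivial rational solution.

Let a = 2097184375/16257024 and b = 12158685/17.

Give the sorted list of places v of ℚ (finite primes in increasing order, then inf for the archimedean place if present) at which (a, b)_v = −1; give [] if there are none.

Mod squares: a ≡ 55, b ≡ 189805. Check v ∈ {∞, 2, 3, 5, 7, 11, 13, 17, 19, 29}.
v=2: v_2(a)=-12, v_2(b)=0; units ≡ 7, 5 (mod 8); ε·ε+αω+βω = 1·0+-12·1+0·0 ≡ 0  ⇒  (a,b)_2 = +1.
v=11: a=11^1·(≡1), b=11^3·(≡10) mod 11; (1|11)=+1, (10|11)=-1; (−1)^{1·3·5}·(+1)^3·(-1)^1 = +1.
v=29: a=29^0·(≡17), b=29^1·(≡28) mod 29; (17|29)=-1, (28|29)=+1; (−1)^{0·1·14}·(-1)^1·(+1)^0 = -1.
v=5: a=5^5·(≡1), b=5^1·(≡1) mod 5; (1|5)=+1, (1|5)=+1; (−1)^{5·1·2}·(+1)^1·(+1)^5 = +1.
v=∞: 55 > 0 and 189805 > 0  ⇒  (a,b)_∞ = +1.
v=17: a=17^0·(≡9), b=17^-1·(≡13) mod 17; (9|17)=+1, (13|17)=+1; (−1)^{0·-1·8}·(+1)^-1·(+1)^0 = +1.
v=13: a=13^2·(≡1), b=13^0·(≡8) mod 13; (1|13)=+1, (8|13)=-1; (−1)^{2·0·6}·(+1)^0·(-1)^2 = +1.
v=3: a=3^-4·(≡1), b=3^2·(≡1) mod 3; (1|3)=+1, (1|3)=+1; (−1)^{-4·2·1}·(+1)^2·(+1)^-4 = +1.
v=19: a=19^2·(≡9), b=19^0·(≡2) mod 19; (9|19)=+1, (2|19)=-1; (−1)^{2·0·9}·(+1)^0·(-1)^2 = +1.
v=7: a=7^-2·(≡5), b=7^1·(≡1) mod 7; (5|7)=-1, (1|7)=+1; (−1)^{-2·1·3}·(-1)^1·(+1)^-2 = -1.
(55, 189805 / ℚ) ramifies at {7, 29}: a division algebra.

[7, 29]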